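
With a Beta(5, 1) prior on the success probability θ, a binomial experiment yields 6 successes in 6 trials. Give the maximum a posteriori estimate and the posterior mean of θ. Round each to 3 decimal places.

θ_MAP = 1.000, E[θ|data] = 0.917

Posterior: Beta(5+6, 1+0) = Beta(11, 1).
Since β = 1 ≤ 1 and α > 1, the Beta density is monotone increasing on [0,1]; the mode is at 1.
Mean = 11/(11+1) = 0.917.
Mode > mean: the posterior has a left tail.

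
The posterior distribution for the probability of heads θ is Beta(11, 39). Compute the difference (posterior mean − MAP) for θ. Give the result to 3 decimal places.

Mode = (11−1)/(11+39−2) = 10/48 = 0.208.
Mean = 11/(11+39) = 11/50 = 0.220.
Difference = 0.220 − 0.208 = 0.012.

0.012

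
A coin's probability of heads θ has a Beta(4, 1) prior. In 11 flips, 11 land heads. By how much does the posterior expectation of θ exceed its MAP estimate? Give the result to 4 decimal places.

Posterior: Beta(4+11, 1+0) = Beta(15, 1).
Since β = 1 ≤ 1 and α > 1, the Beta density is monotone increasing on [0,1]; the mode is at 1.
Mean = 15/(15+1) = 0.9375.
Difference = 0.9375 − 1.0000 = -0.0625.

-0.0625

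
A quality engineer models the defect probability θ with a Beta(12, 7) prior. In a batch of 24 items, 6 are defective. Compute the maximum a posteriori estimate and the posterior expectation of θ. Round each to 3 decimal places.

Posterior: Beta(12+6, 7+18) = Beta(18, 25).
Mode = (18−1)/(18+25−2) = 17/41 = 0.415.
Mean = 18/(18+25) = 18/43 = 0.419.
The mean is pulled above the mode by the posterior's right skew.

MAP = 0.415; posterior mean = 0.419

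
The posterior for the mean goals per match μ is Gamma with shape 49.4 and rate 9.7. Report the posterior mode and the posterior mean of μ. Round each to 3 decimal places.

Mode = (α−1)/β = 48.4/9.7 = 4.990.
Mean = α/β = 49.4/9.7 = 5.093.
The posterior is right-skewed, so the mean exceeds the mode.

MAP = 4.990, posterior mean = 5.093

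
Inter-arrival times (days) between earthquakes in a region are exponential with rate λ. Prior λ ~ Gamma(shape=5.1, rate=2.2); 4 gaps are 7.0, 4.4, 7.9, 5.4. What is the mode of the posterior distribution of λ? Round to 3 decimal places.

0.301

Σ times = 24.7. Posterior: Gamma(shape = 5.1+4 = 9.1, rate = 2.2+24.7 = 26.9).
Mode = (α−1)/β = 8.1/26.9 = 0.301.
Mean = α/β = 9.1/26.9 = 0.338.
This is the posterior mode — the MAP estimate.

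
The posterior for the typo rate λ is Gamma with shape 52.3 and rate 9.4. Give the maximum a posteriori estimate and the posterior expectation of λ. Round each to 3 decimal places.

Mode = (α−1)/β = 51.3/9.4 = 5.457.
Mean = α/β = 52.3/9.4 = 5.564.

maximum a posteriori estimate = 5.457, posterior expectation = 5.564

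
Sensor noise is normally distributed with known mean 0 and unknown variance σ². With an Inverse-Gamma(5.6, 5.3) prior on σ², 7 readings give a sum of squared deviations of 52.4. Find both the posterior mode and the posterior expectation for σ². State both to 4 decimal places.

Posterior: Inverse-Gamma(shape = 5.6+7/2 = 9.1, scale = 5.3+52.4/2 = 31.5).
Mode = β/(α+1) = 31.5/10.1 = 3.1188.
Mean = β/(α−1) = 31.5/8.1 = 3.8889.

MAP = 3.1188, posterior mean = 3.8889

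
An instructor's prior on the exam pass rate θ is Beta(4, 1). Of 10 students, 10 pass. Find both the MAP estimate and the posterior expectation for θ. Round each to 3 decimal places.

Posterior: Beta(4+10, 1+0) = Beta(14, 1).
Since β = 1 ≤ 1 and α > 1, the Beta density is monotone increasing on [0,1]; the mode is at 1.
Mean = 14/(14+1) = 0.933.

MAP = 1.000; posterior mean = 0.933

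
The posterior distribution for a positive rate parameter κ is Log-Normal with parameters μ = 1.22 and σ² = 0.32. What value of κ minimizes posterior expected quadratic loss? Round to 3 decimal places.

Mode = exp(μ − σ²) = exp(0.90) = 2.460.
Mean = exp(μ + σ²/2) = exp(1.380) = 3.975.
Quadratic loss ⇒ the optimal estimator is the posterior mean.

3.975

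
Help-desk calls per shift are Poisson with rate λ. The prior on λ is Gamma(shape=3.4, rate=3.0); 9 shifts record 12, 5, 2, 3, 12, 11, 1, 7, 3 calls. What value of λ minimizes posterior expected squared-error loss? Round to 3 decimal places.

4.950

Σ counts = 56. Posterior: Gamma(shape = 3.4+56 = 59.4, rate = 3.0+9 = 12.0).
Mode = (α−1)/β = 58.4/12.0 = 4.867.
Mean = α/β = 59.4/12.0 = 4.950.
Squared-error loss ⇒ the optimal estimator is the posterior mean.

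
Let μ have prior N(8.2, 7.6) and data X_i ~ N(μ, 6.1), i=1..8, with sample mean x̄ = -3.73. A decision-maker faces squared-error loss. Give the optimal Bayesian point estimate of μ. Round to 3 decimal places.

-2.642

Posterior for μ is Normal. Precision-weighted mean: (1/7.6·8.2 + 8/6.1·-3.73) / (1/7.6 + 8/6.1) = -2.642.
A Normal posterior is symmetric, so mode = mean.
Squared-error loss ⇒ the optimal estimator is the posterior mean.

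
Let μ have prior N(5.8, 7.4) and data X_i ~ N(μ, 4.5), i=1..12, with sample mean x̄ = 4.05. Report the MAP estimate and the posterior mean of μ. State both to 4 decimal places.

MAP estimate = 4.1344, posterior mean = 4.1344

Posterior for μ is Normal. Precision-weighted mean: (1/7.4·5.8 + 12/4.5·4.05) / (1/7.4 + 12/4.5) = 4.1344.
A Normal posterior is symmetric, so mode = mean.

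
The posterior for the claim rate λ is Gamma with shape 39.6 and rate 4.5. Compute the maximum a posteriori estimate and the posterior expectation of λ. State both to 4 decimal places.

Mode = (α−1)/β = 38.6/4.5 = 8.5778.
Mean = α/β = 39.6/4.5 = 8.8000.
The mean is pulled above the mode by the posterior's right skew.

MAP: 8.5778. Posterior mean: 8.8000.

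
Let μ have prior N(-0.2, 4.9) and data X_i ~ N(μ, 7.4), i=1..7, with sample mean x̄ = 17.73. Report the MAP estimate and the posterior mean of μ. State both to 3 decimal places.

MAP = 14.548, posterior mean = 14.548

Posterior for μ is Normal. Precision-weighted mean: (1/4.9·-0.2 + 7/7.4·17.73) / (1/4.9 + 7/7.4) = 14.548.
A Normal posterior is symmetric, so mode = mean.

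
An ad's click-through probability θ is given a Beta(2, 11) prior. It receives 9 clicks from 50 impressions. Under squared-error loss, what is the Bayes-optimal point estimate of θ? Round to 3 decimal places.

Posterior: Beta(2+9, 11+41) = Beta(11, 52).
Mode = (11−1)/(11+52−2) = 10/61 = 0.164.
Mean = 11/(11+52) = 11/63 = 0.175.
Squared-error loss ⇒ the optimal estimator is the posterior mean.

0.175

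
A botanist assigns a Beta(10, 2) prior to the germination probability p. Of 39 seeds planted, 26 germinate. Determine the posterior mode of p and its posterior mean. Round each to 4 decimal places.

MAP = 0.7143, posterior mean = 0.7059

Posterior: Beta(10+26, 2+13) = Beta(36, 15).
Mode = (36−1)/(36+15−2) = 35/49 = 0.7143.
Mean = 36/(36+15) = 36/51 = 0.7059.
Left-skewed posterior ⇒ mean < mode.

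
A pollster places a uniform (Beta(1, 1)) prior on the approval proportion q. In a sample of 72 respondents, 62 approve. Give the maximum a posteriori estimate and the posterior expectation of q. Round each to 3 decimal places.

Posterior: Beta(1+62, 1+10) = Beta(63, 11).
Mode = (63−1)/(63+11−2) = 62/72 = 0.861.
Mean = 63/(63+11) = 63/74 = 0.851.
Left-skewed posterior ⇒ mean < mode.

q_MAP = 0.861, E[q|data] = 0.851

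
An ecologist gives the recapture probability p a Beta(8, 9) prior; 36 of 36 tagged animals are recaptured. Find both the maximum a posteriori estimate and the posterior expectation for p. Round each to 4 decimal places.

Posterior: Beta(8+36, 9+0) = Beta(44, 9).
Mode = (44−1)/(44+9−2) = 43/51 = 0.8431.
Mean = 44/(44+9) = 44/53 = 0.8302.
The mean is pulled below the mode by the posterior's left skew.

MAP = 0.8431, posterior mean = 0.8302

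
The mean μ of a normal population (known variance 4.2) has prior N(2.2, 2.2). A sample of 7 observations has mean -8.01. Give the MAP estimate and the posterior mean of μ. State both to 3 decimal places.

Posterior for μ is Normal. Precision-weighted mean: (1/2.2·2.2 + 7/4.2·-8.01) / (1/2.2 + 7/4.2) = -5.822.
A Normal posterior is symmetric, so mode = mean.

MAP = -5.822, posterior mean = -5.822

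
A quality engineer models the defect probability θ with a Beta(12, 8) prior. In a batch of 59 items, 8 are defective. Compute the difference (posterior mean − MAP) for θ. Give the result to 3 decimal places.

Posterior: Beta(12+8, 8+51) = Beta(20, 59).
Mode = (20−1)/(20+59−2) = 19/77 = 0.247.
Mean = 20/(20+59) = 20/79 = 0.253.
Difference = 0.253 − 0.247 = 0.006.

0.006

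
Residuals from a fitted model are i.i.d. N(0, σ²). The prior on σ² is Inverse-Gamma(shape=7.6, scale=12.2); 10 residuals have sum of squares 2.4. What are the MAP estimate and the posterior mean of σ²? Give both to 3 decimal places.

MAP estimate = 0.985, posterior mean = 1.155

Posterior: Inverse-Gamma(shape = 7.6+10/2 = 12.6, scale = 12.2+2.4/2 = 13.4).
Mode = β/(α+1) = 13.4/13.6 = 0.985.
Mean = β/(α−1) = 13.4/11.6 = 1.155.
The posterior is right-skewed, so the mean exceeds the mode.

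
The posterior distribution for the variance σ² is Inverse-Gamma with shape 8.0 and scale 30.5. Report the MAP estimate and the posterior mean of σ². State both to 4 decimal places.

Mode = β/(α+1) = 30.5/9.0 = 3.3889.
Mean = β/(α−1) = 30.5/7.0 = 4.3571.

MAP: 3.3889. Posterior mean: 4.3571.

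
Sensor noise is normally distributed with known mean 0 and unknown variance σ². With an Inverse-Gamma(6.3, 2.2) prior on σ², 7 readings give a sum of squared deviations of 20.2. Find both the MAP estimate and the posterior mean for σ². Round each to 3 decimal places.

Posterior: Inverse-Gamma(shape = 6.3+7/2 = 9.8, scale = 2.2+20.2/2 = 12.3).
Mode = β/(α+1) = 12.3/10.8 = 1.139.
Mean = β/(α−1) = 12.3/8.8 = 1.398.
Mean > mode: the posterior has a right tail.

σ²_MAP = 1.139, E[σ²|data] = 1.398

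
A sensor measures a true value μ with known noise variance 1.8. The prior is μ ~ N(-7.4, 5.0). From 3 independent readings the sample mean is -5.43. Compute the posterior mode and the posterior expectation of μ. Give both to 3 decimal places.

MAP: -5.641. Posterior mean: -5.641.

Posterior for μ is Normal. Precision-weighted mean: (1/5.0·-7.4 + 3/1.8·-5.43) / (1/5.0 + 3/1.8) = -5.641.
A Normal posterior is symmetric, so mode = mean.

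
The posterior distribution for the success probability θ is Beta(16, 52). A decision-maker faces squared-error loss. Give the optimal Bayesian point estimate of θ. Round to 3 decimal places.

Mode = (16−1)/(16+52−2) = 15/66 = 0.227.
Mean = 16/(16+52) = 16/68 = 0.235.
Squared-error loss ⇒ the optimal estimator is the posterior mean.

0.235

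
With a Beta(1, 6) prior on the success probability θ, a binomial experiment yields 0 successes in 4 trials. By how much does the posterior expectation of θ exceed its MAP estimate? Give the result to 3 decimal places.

0.091

Posterior: Beta(1+0, 6+4) = Beta(1, 10).
Since α = 1 ≤ 1 and β > 1, the Beta density is monotone decreasing on [0,1]; the mode is at 0.
Mean = 1/(1+10) = 0.091.
Difference = 0.091 − 0.000 = 0.091.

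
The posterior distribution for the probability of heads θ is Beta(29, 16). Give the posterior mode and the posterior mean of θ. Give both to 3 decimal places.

Mode = (29−1)/(29+16−2) = 28/43 = 0.651.
Mean = 29/(29+16) = 29/45 = 0.644.

θ_MAP = 0.651, E[θ|data] = 0.644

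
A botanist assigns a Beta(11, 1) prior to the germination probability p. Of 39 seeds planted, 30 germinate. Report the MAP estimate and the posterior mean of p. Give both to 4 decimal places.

Posterior: Beta(11+30, 1+9) = Beta(41, 10).
Mode = (41−1)/(41+10−2) = 40/49 = 0.8163.
Mean = 41/(41+10) = 41/51 = 0.8039.
The posterior is left-skewed, so the mode exceeds the mean.

MAP: 0.8163. Posterior mean: 0.8039.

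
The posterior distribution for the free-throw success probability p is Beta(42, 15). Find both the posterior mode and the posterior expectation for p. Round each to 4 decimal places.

Mode = (42−1)/(42+15−2) = 41/55 = 0.7455.
Mean = 42/(42+15) = 42/57 = 0.7368.
The posterior is left-skewed, so the mode exceeds the mean.

MAP = 0.7455; posterior mean = 0.7368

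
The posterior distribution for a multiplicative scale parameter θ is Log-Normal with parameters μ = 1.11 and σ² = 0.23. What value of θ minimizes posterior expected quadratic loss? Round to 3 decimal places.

Mode = exp(μ − σ²) = exp(0.88) = 2.411.
Mean = exp(μ + σ²/2) = exp(1.225) = 3.404.
Quadratic loss ⇒ the optimal estimator is the posterior mean.

3.404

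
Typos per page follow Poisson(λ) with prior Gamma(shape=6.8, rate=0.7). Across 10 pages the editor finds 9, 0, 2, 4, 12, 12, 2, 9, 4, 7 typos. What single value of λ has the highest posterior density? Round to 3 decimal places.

6.243

Σ counts = 61. Posterior: Gamma(shape = 6.8+61 = 67.8, rate = 0.7+10 = 10.7).
Mode = (α−1)/β = 66.8/10.7 = 6.243.
Mean = α/β = 67.8/10.7 = 6.336.
This is the posterior mode — the MAP estimate.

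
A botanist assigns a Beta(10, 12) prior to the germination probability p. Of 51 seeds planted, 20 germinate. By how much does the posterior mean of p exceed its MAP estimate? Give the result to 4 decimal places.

0.0025

Posterior: Beta(10+20, 12+31) = Beta(30, 43).
Mode = (30−1)/(30+43−2) = 29/71 = 0.4085.
Mean = 30/(30+43) = 30/73 = 0.4110.
Difference = 0.4110 − 0.4085 = 0.0025.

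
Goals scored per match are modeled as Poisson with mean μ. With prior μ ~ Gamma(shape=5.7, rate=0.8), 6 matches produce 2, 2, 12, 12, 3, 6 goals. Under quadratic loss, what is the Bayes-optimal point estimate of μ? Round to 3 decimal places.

Σ counts = 37. Posterior: Gamma(shape = 5.7+37 = 42.7, rate = 0.8+6 = 6.8).
Mode = (α−1)/β = 41.7/6.8 = 6.132.
Mean = α/β = 42.7/6.8 = 6.279.
Quadratic loss ⇒ the optimal estimator is the posterior mean.

6.279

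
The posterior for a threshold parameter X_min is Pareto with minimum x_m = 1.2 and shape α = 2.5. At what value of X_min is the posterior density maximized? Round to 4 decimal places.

The Pareto density is strictly decreasing on [x_m, ∞), so the mode is x_m = 1.2000.
Mean = α·x_m/(α−1) = 2.5·1.2/1.5 = 2.0000.
This is the posterior mode — the MAP estimate.

1.2000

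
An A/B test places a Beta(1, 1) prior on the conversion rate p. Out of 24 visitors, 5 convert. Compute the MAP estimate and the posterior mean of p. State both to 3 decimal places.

Posterior: Beta(1+5, 1+19) = Beta(6, 20).
Mode = (6−1)/(6+20−2) = 5/24 = 0.208.
With a flat prior the MAP equals the MLE, 5/24.
Mean = 6/(6+20) = 6/26 = 0.231.

MAP = 0.208; posterior mean = 0.231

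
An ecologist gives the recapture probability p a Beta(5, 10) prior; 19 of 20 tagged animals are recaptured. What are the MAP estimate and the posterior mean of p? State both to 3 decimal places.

Posterior: Beta(5+19, 10+1) = Beta(24, 11).
Mode = (24−1)/(24+11−2) = 23/33 = 0.697.
Mean = 24/(24+11) = 24/35 = 0.686.

MAP: 0.697. Posterior mean: 0.686.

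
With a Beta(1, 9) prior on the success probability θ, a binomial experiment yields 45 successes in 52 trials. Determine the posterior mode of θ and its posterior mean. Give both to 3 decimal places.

θ_MAP = 0.750, E[θ|data] = 0.742

Posterior: Beta(1+45, 9+7) = Beta(46, 16).
Mode = (46−1)/(46+16−2) = 45/60 = 0.750.
Mean = 46/(46+16) = 46/62 = 0.742.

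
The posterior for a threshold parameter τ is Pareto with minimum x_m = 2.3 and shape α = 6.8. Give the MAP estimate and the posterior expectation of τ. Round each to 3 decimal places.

MAP estimate = 2.300, posterior expectation = 2.697

The Pareto density is strictly decreasing on [x_m, ∞), so the mode is x_m = 2.300.
Mean = α·x_m/(α−1) = 6.8·2.3/5.8 = 2.697.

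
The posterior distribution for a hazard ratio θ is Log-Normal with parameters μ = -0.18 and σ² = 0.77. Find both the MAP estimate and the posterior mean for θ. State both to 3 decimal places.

Mode = exp(μ − σ²) = exp(-0.95) = 0.387.
Mean = exp(μ + σ²/2) = exp(0.205) = 1.228.
The posterior is right-skewed, so the mean exceeds the mode.

MAP = 0.387, posterior mean = 1.228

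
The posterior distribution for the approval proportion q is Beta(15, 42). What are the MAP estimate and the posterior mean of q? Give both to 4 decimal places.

MAP: 0.2545. Posterior mean: 0.2632.

Mode = (15−1)/(15+42−2) = 14/55 = 0.2545.
Mean = 15/(15+42) = 15/57 = 0.2632.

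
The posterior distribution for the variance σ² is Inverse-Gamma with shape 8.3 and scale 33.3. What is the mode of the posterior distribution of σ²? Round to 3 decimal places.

Mode = β/(α+1) = 33.3/9.3 = 3.581.
Mean = β/(α−1) = 33.3/7.3 = 4.562.
This is the posterior mode — the MAP estimate.

3.581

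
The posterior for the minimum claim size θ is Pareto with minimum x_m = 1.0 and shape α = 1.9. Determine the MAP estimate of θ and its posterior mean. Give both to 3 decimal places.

The Pareto density is strictly decreasing on [x_m, ∞), so the mode is x_m = 1.000.
Mean = α·x_m/(α−1) = 1.9·1.0/0.9 = 2.111.

θ_MAP = 1.000, E[θ|data] = 2.111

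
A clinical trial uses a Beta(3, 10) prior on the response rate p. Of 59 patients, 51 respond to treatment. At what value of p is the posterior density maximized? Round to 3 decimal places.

Posterior: Beta(3+51, 10+8) = Beta(54, 18).
Mode = (54−1)/(54+18−2) = 53/70 = 0.757.
Mean = 54/(54+18) = 54/72 = 0.750.
This is the posterior mode — the MAP estimate.

0.757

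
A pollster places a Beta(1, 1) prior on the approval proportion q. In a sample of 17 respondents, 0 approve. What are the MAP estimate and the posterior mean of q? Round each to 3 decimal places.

Posterior: Beta(1+0, 1+17) = Beta(1, 18).
Since α = 1 ≤ 1 and β > 1, the Beta density is monotone decreasing on [0,1]; the mode is at 0.
Mean = 1/(1+18) = 0.053.
The mean is pulled above the mode by the posterior's right skew.

q_MAP = 0.000, E[q|data] = 0.053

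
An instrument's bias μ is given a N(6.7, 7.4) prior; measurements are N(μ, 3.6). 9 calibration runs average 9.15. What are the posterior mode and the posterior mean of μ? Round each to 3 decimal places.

MAP: 9.024. Posterior mean: 9.024.

Posterior for μ is Normal. Precision-weighted mean: (1/7.4·6.7 + 9/3.6·9.15) / (1/7.4 + 9/3.6) = 9.024.
A Normal posterior is symmetric, so mode = mean.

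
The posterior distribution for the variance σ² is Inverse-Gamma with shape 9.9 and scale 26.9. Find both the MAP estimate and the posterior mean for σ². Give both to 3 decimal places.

MAP = 2.468; posterior mean = 3.022

Mode = β/(α+1) = 26.9/10.9 = 2.468.
Mean = β/(α−1) = 26.9/8.9 = 3.022.
Right-skewed posterior ⇒ mode < mean.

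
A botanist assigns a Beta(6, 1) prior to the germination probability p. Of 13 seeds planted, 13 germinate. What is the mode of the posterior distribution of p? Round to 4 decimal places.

Posterior: Beta(6+13, 1+0) = Beta(19, 1).
Since β = 1 ≤ 1 and α > 1, the Beta density is monotone increasing on [0,1]; the mode is at 1.
Mean = 19/(19+1) = 0.9500.
This is the posterior mode — the MAP estimate.

1.0000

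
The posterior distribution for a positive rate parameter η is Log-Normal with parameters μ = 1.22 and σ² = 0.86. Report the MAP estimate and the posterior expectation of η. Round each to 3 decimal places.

Mode = exp(μ − σ²) = exp(0.36) = 1.433.
Mean = exp(μ + σ²/2) = exp(1.650) = 5.207.
The mean is pulled above the mode by the posterior's right skew.

MAP: 1.433. Posterior mean: 5.207.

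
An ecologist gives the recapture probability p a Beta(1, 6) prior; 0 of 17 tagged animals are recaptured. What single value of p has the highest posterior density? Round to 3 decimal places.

Posterior: Beta(1+0, 6+17) = Beta(1, 23).
Since α = 1 ≤ 1 and β > 1, the Beta density is monotone decreasing on [0,1]; the mode is at 0.
Mean = 1/(1+23) = 0.042.
This is the posterior mode — the MAP estimate.

0.000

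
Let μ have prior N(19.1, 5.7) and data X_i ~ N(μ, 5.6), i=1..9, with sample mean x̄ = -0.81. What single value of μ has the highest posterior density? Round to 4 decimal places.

Posterior for μ is Normal. Precision-weighted mean: (1/5.7·19.1 + 9/5.6·-0.81) / (1/5.7 + 9/5.6) = 1.1495.
A Normal posterior is symmetric, so mode = mean.
This is the posterior mode — the MAP estimate.

1.1495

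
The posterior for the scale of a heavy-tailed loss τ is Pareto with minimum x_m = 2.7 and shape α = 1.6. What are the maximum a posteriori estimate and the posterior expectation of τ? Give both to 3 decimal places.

MAP: 2.700. Posterior mean: 7.200.

The Pareto density is strictly decreasing on [x_m, ∞), so the mode is x_m = 2.700.
Mean = α·x_m/(α−1) = 1.6·2.7/0.6 = 7.200.
Mean > mode: the posterior has a right tail.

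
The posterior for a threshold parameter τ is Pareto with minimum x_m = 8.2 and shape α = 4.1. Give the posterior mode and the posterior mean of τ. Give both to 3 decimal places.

MAP: 8.200. Posterior mean: 10.845.

The Pareto density is strictly decreasing on [x_m, ∞), so the mode is x_m = 8.200.
Mean = α·x_m/(α−1) = 4.1·8.2/3.1 = 10.845.
The posterior is right-skewed, so the mean exceeds the mode.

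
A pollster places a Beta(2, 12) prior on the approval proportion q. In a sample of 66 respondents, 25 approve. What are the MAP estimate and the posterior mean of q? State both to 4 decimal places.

MAP: 0.3333. Posterior mean: 0.3375.

Posterior: Beta(2+25, 12+41) = Beta(27, 53).
Mode = (27−1)/(27+53−2) = 26/78 = 0.3333.
Mean = 27/(27+53) = 27/80 = 0.3375.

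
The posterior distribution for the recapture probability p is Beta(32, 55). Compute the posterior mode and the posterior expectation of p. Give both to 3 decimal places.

p_MAP = 0.365, E[p|data] = 0.368

Mode = (32−1)/(32+55−2) = 31/85 = 0.365.
Mean = 32/(32+55) = 32/87 = 0.368.
Right-skewed posterior ⇒ mode < mean.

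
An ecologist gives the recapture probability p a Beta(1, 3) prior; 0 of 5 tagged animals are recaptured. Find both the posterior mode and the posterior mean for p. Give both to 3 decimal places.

MAP = 0.000, posterior mean = 0.111

Posterior: Beta(1+0, 3+5) = Beta(1, 8).
Since α = 1 ≤ 1 and β > 1, the Beta density is monotone decreasing on [0,1]; the mode is at 0.
Mean = 1/(1+8) = 0.111.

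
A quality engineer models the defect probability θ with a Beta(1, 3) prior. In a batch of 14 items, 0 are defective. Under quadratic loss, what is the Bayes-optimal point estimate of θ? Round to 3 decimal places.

0.056

Posterior: Beta(1+0, 3+14) = Beta(1, 17).
Since α = 1 ≤ 1 and β > 1, the Beta density is monotone decreasing on [0,1]; the mode is at 0.
Mean = 1/(1+17) = 0.056.
Quadratic loss ⇒ the optimal estimator is the posterior mean.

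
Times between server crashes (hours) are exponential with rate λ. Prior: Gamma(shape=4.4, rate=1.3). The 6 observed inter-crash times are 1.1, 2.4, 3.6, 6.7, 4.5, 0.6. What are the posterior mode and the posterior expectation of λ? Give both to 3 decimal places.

λ_MAP = 0.465, E[λ|data] = 0.515

Σ times = 18.9. Posterior: Gamma(shape = 4.4+6 = 10.4, rate = 1.3+18.9 = 20.2).
Mode = (α−1)/β = 9.4/20.2 = 0.465.
Mean = α/β = 10.4/20.2 = 0.515.
Mean > mode: the posterior has a right tail.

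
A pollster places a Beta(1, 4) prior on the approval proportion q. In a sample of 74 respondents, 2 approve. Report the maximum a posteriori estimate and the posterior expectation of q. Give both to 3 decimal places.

Posterior: Beta(1+2, 4+72) = Beta(3, 76).
Mode = (3−1)/(3+76−2) = 2/77 = 0.026.
Mean = 3/(3+76) = 3/79 = 0.038.
Mean > mode: the posterior has a right tail.

MAP: 0.026. Posterior mean: 0.038.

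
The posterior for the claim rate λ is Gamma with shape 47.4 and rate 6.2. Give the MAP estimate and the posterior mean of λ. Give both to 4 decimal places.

Mode = (α−1)/β = 46.4/6.2 = 7.4839.
Mean = α/β = 47.4/6.2 = 7.6452.

MAP = 7.4839, posterior mean = 7.6452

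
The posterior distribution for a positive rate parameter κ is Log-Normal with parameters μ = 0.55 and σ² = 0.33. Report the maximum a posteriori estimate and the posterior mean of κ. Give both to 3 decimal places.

Mode = exp(μ − σ²) = exp(0.22) = 1.246.
Mean = exp(μ + σ²/2) = exp(0.715) = 2.044.

MAP = 1.246, posterior mean = 2.044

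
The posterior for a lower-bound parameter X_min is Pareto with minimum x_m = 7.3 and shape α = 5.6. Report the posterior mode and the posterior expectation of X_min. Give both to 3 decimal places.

The Pareto density is strictly decreasing on [x_m, ∞), so the mode is x_m = 7.300.
Mean = α·x_m/(α−1) = 5.6·7.3/4.6 = 8.887.
The mean is pulled above the mode by the posterior's right skew.

MAP = 7.300, posterior mean = 8.887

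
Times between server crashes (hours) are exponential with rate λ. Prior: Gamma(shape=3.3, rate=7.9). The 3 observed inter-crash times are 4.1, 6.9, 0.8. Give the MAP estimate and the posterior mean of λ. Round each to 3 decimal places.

MAP: 0.269. Posterior mean: 0.320.

Σ times = 11.8. Posterior: Gamma(shape = 3.3+3 = 6.3, rate = 7.9+11.8 = 19.7).
Mode = (α−1)/β = 5.3/19.7 = 0.269.
Mean = α/β = 6.3/19.7 = 0.320.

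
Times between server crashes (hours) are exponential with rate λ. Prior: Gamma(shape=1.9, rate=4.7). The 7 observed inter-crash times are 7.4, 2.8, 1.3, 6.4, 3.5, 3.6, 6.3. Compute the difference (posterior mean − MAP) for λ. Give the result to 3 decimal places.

0.028

Σ times = 31.3. Posterior: Gamma(shape = 1.9+7 = 8.9, rate = 4.7+31.3 = 36.0).
Mode = (α−1)/β = 7.9/36.0 = 0.219.
Mean = α/β = 8.9/36.0 = 0.247.
Difference = 0.247 − 0.219 = 0.028.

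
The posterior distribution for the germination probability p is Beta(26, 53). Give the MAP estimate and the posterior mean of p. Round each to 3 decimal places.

MAP estimate = 0.325, posterior mean = 0.329

Mode = (26−1)/(26+53−2) = 25/77 = 0.325.
Mean = 26/(26+53) = 26/79 = 0.329.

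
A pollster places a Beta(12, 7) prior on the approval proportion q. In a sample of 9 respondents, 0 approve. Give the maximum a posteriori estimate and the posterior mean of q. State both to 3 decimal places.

MAP = 0.423, posterior mean = 0.429

Posterior: Beta(12+0, 7+9) = Beta(12, 16).
Mode = (12−1)/(12+16−2) = 11/26 = 0.423.
Mean = 12/(12+16) = 12/28 = 0.429.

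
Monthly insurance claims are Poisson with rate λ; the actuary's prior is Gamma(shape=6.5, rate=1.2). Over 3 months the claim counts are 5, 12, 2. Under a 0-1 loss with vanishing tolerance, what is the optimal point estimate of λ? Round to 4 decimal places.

Σ counts = 19. Posterior: Gamma(shape = 6.5+19 = 25.5, rate = 1.2+3 = 4.2).
Mode = (α−1)/β = 24.5/4.2 = 5.8333.
Mean = α/β = 25.5/4.2 = 6.0714.
This is the posterior mode — the MAP estimate.

5.8333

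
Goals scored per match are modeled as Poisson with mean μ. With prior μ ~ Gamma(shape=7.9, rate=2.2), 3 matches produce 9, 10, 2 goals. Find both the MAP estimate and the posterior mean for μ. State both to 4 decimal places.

Σ counts = 21. Posterior: Gamma(shape = 7.9+21 = 28.9, rate = 2.2+3 = 5.2).
Mode = (α−1)/β = 27.9/5.2 = 5.3654.
Mean = α/β = 28.9/5.2 = 5.5577.
Right-skewed posterior ⇒ mode < mean.

MAP estimate = 5.3654, posterior mean = 5.5577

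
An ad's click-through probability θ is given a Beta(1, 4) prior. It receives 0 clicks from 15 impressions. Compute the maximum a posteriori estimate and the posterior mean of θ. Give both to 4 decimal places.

MAP: 0.0000. Posterior mean: 0.0500.

Posterior: Beta(1+0, 4+15) = Beta(1, 19).
Since α = 1 ≤ 1 and β > 1, the Beta density is monotone decreasing on [0,1]; the mode is at 0.
Mean = 1/(1+19) = 0.0500.
Mean > mode: the posterior has a right tail.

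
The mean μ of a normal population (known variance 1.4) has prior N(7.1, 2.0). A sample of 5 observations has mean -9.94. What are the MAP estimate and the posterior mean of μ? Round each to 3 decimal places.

MAP = -7.847; posterior mean = -7.847

Posterior for μ is Normal. Precision-weighted mean: (1/2.0·7.1 + 5/1.4·-9.94) / (1/2.0 + 5/1.4) = -7.847.
A Normal posterior is symmetric, so mode = mean.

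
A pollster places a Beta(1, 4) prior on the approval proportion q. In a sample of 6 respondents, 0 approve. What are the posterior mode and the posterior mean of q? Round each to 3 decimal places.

MAP: 0.000. Posterior mean: 0.091.

Posterior: Beta(1+0, 4+6) = Beta(1, 10).
Since α = 1 ≤ 1 and β > 1, the Beta density is monotone decreasing on [0,1]; the mode is at 0.
Mean = 1/(1+10) = 0.091.
The posterior is right-skewed, so the mean exceeds the mode.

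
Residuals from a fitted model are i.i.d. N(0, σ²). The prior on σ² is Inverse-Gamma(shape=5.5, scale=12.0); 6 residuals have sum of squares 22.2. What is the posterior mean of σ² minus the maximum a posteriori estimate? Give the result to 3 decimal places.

0.648

Posterior: Inverse-Gamma(shape = 5.5+6/2 = 8.5, scale = 12.0+22.2/2 = 23.1).
Mode = β/(α+1) = 23.1/9.5 = 2.432.
Mean = β/(α−1) = 23.1/7.5 = 3.080.
Difference = 3.080 − 2.432 = 0.648.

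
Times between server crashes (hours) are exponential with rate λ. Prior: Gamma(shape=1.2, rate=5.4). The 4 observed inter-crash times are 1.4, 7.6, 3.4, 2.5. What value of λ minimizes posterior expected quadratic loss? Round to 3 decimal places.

Σ times = 14.9. Posterior: Gamma(shape = 1.2+4 = 5.2, rate = 5.4+14.9 = 20.3).
Mode = (α−1)/β = 4.2/20.3 = 0.207.
Mean = α/β = 5.2/20.3 = 0.256.
Quadratic loss ⇒ the optimal estimator is the posterior mean.

0.256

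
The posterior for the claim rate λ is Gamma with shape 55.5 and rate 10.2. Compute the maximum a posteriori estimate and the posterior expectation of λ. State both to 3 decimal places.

Mode = (α−1)/β = 54.5/10.2 = 5.343.
Mean = α/β = 55.5/10.2 = 5.441.
The mean is pulled above the mode by the posterior's right skew.

MAP = 5.343; posterior mean = 5.441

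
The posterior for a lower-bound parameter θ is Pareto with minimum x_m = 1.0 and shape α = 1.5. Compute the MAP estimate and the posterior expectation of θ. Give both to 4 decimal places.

MAP: 1.0000. Posterior mean: 3.0000.

The Pareto density is strictly decreasing on [x_m, ∞), so the mode is x_m = 1.0000.
Mean = α·x_m/(α−1) = 1.5·1.0/0.5 = 3.0000.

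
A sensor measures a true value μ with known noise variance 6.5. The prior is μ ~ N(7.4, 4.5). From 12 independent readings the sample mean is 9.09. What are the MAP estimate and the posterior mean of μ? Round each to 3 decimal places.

MAP estimate = 8.908, posterior mean = 8.908

Posterior for μ is Normal. Precision-weighted mean: (1/4.5·7.4 + 12/6.5·9.09) / (1/4.5 + 12/6.5) = 8.908.
A Normal posterior is symmetric, so mode = mean.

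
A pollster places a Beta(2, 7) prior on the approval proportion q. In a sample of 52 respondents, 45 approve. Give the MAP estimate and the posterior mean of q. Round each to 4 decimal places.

MAP estimate = 0.7797, posterior mean = 0.7705

Posterior: Beta(2+45, 7+7) = Beta(47, 14).
Mode = (47−1)/(47+14−2) = 46/59 = 0.7797.
Mean = 47/(47+14) = 47/61 = 0.7705.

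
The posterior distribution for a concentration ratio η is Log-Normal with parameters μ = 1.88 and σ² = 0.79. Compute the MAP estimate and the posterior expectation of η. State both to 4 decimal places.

MAP = 2.9743; posterior mean = 9.7279

Mode = exp(μ − σ²) = exp(1.09) = 2.9743.
Mean = exp(μ + σ²/2) = exp(2.275) = 9.7279.
Right-skewed posterior ⇒ mode < mean.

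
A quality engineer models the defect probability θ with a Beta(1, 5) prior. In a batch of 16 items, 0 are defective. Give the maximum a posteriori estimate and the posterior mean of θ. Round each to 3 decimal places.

Posterior: Beta(1+0, 5+16) = Beta(1, 21).
Since α = 1 ≤ 1 and β > 1, the Beta density is monotone decreasing on [0,1]; the mode is at 0.
Mean = 1/(1+21) = 0.045.

MAP: 0.000. Posterior mean: 0.045.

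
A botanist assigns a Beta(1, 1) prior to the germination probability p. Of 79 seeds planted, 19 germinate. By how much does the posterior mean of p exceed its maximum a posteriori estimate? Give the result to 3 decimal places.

Posterior: Beta(1+19, 1+60) = Beta(20, 61).
Mode = (20−1)/(20+61−2) = 19/79 = 0.241.
With a flat prior the MAP equals the MLE, 19/79.
Mean = 20/(20+61) = 20/81 = 0.247.
Difference = 0.247 − 0.241 = 0.006.

0.006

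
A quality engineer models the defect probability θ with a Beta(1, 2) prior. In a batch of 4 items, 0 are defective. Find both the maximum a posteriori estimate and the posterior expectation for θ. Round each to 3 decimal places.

Posterior: Beta(1+0, 2+4) = Beta(1, 6).
Since α = 1 ≤ 1 and β > 1, the Beta density is monotone decreasing on [0,1]; the mode is at 0.
Mean = 1/(1+6) = 0.143.
The mean is pulled above the mode by the posterior's right skew.

MAP: 0.000. Posterior mean: 0.143.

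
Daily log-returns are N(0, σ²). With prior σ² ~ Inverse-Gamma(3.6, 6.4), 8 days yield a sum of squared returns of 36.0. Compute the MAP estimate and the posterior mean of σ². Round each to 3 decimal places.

Posterior: Inverse-Gamma(shape = 3.6+8/2 = 7.6, scale = 6.4+36.0/2 = 24.4).
Mode = β/(α+1) = 24.4/8.6 = 2.837.
Mean = β/(α−1) = 24.4/6.6 = 3.697.

σ²_MAP = 2.837, E[σ²|data] = 3.697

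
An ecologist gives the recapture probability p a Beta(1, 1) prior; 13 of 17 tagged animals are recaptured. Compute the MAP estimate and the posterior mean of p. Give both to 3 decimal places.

MAP = 0.765; posterior mean = 0.737

Posterior: Beta(1+13, 1+4) = Beta(14, 5).
Mode = (14−1)/(14+5−2) = 13/17 = 0.765.
Mean = 14/(14+5) = 14/19 = 0.737.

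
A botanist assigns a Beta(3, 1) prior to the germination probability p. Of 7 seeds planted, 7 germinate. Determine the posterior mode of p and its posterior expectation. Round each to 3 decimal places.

Posterior: Beta(3+7, 1+0) = Beta(10, 1).
Since β = 1 ≤ 1 and α > 1, the Beta density is monotone increasing on [0,1]; the mode is at 1.
Mean = 10/(10+1) = 0.909.

p_MAP = 1.000, E[p|data] = 0.909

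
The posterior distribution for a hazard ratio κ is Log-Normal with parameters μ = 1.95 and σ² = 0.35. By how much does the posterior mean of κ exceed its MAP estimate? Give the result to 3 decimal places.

3.420

Mode = exp(μ − σ²) = exp(1.60) = 4.953.
Mean = exp(μ + σ²/2) = exp(2.125) = 8.373.
Difference = 8.373 − 4.953 = 3.420.
The mean is pulled above the mode by the posterior's right skew.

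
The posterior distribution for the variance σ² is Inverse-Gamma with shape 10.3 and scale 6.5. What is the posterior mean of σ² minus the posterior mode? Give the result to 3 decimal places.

Mode = β/(α+1) = 6.5/11.3 = 0.575.
Mean = β/(α−1) = 6.5/9.3 = 0.699.
Difference = 0.699 − 0.575 = 0.124.
The mean is pulled above the mode by the posterior's right skew.

0.124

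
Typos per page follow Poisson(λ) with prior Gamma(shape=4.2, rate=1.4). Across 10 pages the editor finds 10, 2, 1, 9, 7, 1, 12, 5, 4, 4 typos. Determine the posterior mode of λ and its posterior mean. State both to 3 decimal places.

posterior mode = 5.105, posterior mean = 5.193

Σ counts = 55. Posterior: Gamma(shape = 4.2+55 = 59.2, rate = 1.4+10 = 11.4).
Mode = (α−1)/β = 58.2/11.4 = 5.105.
Mean = α/β = 59.2/11.4 = 5.193.
Mean > mode: the posterior has a right tail.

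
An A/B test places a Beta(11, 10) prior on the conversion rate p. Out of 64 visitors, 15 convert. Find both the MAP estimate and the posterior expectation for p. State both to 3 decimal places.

Posterior: Beta(11+15, 10+49) = Beta(26, 59).
Mode = (26−1)/(26+59−2) = 25/83 = 0.301.
Mean = 26/(26+59) = 26/85 = 0.306.
The mean is pulled above the mode by the posterior's right skew.

MAP = 0.301, posterior mean = 0.306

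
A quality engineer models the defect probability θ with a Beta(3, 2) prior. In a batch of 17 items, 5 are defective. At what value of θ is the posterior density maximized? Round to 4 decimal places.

Posterior: Beta(3+5, 2+12) = Beta(8, 14).
Mode = (8−1)/(8+14−2) = 7/20 = 0.3500.
Mean = 8/(8+14) = 8/22 = 0.3636.
This is the posterior mode — the MAP estimate.

0.3500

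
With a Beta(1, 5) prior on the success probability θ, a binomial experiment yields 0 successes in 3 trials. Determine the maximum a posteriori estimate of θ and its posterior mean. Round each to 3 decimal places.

MAP = 0.000; posterior mean = 0.111

Posterior: Beta(1+0, 5+3) = Beta(1, 8).
Since α = 1 ≤ 1 and β > 1, the Beta density is monotone decreasing on [0,1]; the mode is at 0.
Mean = 1/(1+8) = 0.111.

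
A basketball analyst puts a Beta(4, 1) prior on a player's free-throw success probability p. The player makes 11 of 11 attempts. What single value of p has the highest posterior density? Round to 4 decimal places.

1.0000

Posterior: Beta(4+11, 1+0) = Beta(15, 1).
Since β = 1 ≤ 1 and α > 1, the Beta density is monotone increasing on [0,1]; the mode is at 1.
Mean = 15/(15+1) = 0.9375.
This is the posterior mode — the MAP estimate.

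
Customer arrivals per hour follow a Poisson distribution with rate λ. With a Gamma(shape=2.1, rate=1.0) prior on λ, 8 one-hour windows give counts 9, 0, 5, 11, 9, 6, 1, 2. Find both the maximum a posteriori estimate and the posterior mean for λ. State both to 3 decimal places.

Σ counts = 43. Posterior: Gamma(shape = 2.1+43 = 45.1, rate = 1.0+8 = 9.0).
Mode = (α−1)/β = 44.1/9.0 = 4.900.
Mean = α/β = 45.1/9.0 = 5.011.

MAP: 4.900. Posterior mean: 5.011.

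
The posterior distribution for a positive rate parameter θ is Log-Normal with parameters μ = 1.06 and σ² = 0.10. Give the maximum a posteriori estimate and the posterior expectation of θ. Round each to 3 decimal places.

θ_MAP = 2.612, E[θ|data] = 3.034

Mode = exp(μ − σ²) = exp(0.96) = 2.612.
Mean = exp(μ + σ²/2) = exp(1.110) = 3.034.
The mean is pulled above the mode by the posterior's right skew.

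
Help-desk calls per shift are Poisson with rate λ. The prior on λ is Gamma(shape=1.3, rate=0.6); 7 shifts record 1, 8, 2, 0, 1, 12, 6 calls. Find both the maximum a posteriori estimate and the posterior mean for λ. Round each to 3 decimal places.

maximum a posteriori estimate = 3.987, posterior mean = 4.118

Σ counts = 30. Posterior: Gamma(shape = 1.3+30 = 31.3, rate = 0.6+7 = 7.6).
Mode = (α−1)/β = 30.3/7.6 = 3.987.
Mean = α/β = 31.3/7.6 = 4.118.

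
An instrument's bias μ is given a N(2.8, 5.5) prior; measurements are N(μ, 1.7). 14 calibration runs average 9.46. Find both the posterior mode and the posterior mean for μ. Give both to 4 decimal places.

μ_MAP = 9.3161, E[μ|data] = 9.3161

Posterior for μ is Normal. Precision-weighted mean: (1/5.5·2.8 + 14/1.7·9.46) / (1/5.5 + 14/1.7) = 9.3161.
A Normal posterior is symmetric, so mode = mean.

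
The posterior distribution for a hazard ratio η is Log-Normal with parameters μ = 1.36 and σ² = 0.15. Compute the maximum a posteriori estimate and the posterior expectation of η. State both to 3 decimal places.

Mode = exp(μ − σ²) = exp(1.21) = 3.353.
Mean = exp(μ + σ²/2) = exp(1.435) = 4.200.

maximum a posteriori estimate = 3.353, posterior expectation = 4.200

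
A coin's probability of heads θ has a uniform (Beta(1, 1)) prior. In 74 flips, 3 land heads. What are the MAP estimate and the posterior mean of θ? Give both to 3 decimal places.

Posterior: Beta(1+3, 1+71) = Beta(4, 72).
Mode = (4−1)/(4+72−2) = 3/74 = 0.041.
With a flat prior the MAP equals the MLE, 3/74.
Mean = 4/(4+72) = 4/76 = 0.053.
Right-skewed posterior ⇒ mode < mean.

MAP = 0.041, posterior mean = 0.053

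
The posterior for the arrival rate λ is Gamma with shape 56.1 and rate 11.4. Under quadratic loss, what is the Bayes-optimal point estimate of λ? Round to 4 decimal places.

4.9211

Mode = (α−1)/β = 55.1/11.4 = 4.8333.
Mean = α/β = 56.1/11.4 = 4.9211.
Quadratic loss ⇒ the optimal estimator is the posterior mean.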